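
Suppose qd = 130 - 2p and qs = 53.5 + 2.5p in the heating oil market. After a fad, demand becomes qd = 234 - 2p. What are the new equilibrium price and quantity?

Original equilibrium: p* = 17, q* = 96.
New equilibrium: 234 - 2p = 53.5 + 2.5p, so 180.5 = 4.5p and p' = 361/9; q' = 234 − 2(361/9) = 1384/9.

p' = 361/9, q' = 1384/9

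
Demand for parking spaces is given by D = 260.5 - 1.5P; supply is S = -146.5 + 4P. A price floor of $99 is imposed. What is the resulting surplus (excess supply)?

Equilibrium price would be P* = 74, so the floor at 99 binds.
At P = 99: D = 112, S = 249.5.
Surplus = 249.5 − 112 = 137.5.

Surplus = 137.5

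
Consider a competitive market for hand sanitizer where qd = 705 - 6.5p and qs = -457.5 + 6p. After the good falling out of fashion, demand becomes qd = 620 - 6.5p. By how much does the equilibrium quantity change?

Original equilibrium: p* = 93, q* = 100.5.
New equilibrium: 620 - 6.5p = -457.5 + 6p, so 1077.5 = 12.5p and p' = 86.2; q' = 620 − 6.5(86.2) = 59.7.
Change in quantity: 59.7 − 100.5 = -40.8.

Δq = -40.8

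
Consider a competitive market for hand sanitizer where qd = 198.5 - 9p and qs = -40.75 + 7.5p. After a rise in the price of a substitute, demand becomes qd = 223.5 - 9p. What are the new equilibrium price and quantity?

Original equilibrium: p* = 14.5, q* = 68.
New equilibrium: 223.5 - 9p = -40.75 + 7.5p, so 264.25 = 16.5p and p' = 1057/66; q' = 223.5 − 9(1057/66) = 873/11.

p' = 1057/66, q' = 873/11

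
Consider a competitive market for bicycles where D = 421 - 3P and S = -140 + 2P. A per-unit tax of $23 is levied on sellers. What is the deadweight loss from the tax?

Pre-tax equilibrium: P* = 112.2, Q* = 84.4.
Tax on sellers shifts supply to S = -140 + 2(P − 23) = -186 + 2P.
421 - 3P = -186 + 2P gives buyer price Pb = 121.4; sellers receive Ps = 121.4 − 23 = 98.4.
New quantity: Q = 421 − 3(121.4) = 56.8.
DWL = ½ × 23 × (84.4 − 56.8) = 317.4.

Deadweight loss = 317.4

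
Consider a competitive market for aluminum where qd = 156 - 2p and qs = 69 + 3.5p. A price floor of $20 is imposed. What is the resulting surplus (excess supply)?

Surplus = 23

Equilibrium price would be p* = 174/11, so the floor at 20 binds.
At p = 20: qd = 116, qs = 139.
Surplus = 139 − 116 = 23.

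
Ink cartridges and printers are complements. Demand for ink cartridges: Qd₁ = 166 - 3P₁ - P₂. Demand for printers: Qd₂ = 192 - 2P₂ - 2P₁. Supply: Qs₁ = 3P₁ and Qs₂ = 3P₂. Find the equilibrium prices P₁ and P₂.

Market 1: 166 - 3P₁ - P₂ = 3P₁ → 6P₁ + P₂ = 166.
Market 2: 5P₂ + 2P₁ = 192.
Eliminating P₂: 5×(1) − 1×(2) gives 28P₁ = 638, so P₁ = 319/14.
Back-substitute into (2): P₂ = (192 − 2×319/14) / 5 = 205/7.

P₁ = 319/14, P₂ = 205/7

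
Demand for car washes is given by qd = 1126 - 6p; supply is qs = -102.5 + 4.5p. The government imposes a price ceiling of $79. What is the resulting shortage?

Shortage = 399

Equilibrium price would be p* = 117, so the ceiling at 79 binds.
At p = 79: qd = 1126 − 6(79) = 652, qs = -102.5 + 4.5(79) = 253.
Shortage = 652 − 253 = 399.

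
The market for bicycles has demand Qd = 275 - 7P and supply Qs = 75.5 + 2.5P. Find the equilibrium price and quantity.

Set Qd = Qs: 275 - 7P = 75.5 + 2.5P.
199.5 = 9.5P, so P* = 21.
Q* = 275 − 7(21) = 128.

P* = 21, Q* = 128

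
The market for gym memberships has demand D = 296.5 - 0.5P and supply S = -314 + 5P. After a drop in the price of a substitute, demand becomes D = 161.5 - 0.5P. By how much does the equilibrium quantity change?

ΔQ = -1350/11

Original equilibrium: P* = 111, Q* = 241.
New equilibrium: 161.5 - 0.5P = -314 + 5P, so 475.5 = 5.5P and P' = 951/11; Q' = 161.5 − 0.5(951/11) = 1301/11.
Change in quantity: 1301/11 − 241 = -1350/11.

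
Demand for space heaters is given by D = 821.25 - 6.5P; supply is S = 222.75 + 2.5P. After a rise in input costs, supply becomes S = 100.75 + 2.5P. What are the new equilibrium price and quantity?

Original equilibrium: P* = 66.5, Q* = 389.
New equilibrium: 821.25 - 6.5P = 100.75 + 2.5P, so 720.5 = 9P and P' = 1441/18; Q' = 821.25 − 6.5(1441/18) = 2708/9.

P' = 1441/18, Q' = 2708/9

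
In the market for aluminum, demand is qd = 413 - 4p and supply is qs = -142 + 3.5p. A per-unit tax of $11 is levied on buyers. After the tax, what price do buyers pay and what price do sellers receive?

Buyers pay 1187/15, sellers receive 1022/15

Pre-tax equilibrium: p* = 74, q* = 117.
Tax on buyers shifts demand to qd = 413 − 4(p + 11) = 369 - 4p.
369 - 4p = -142 + 3.5p gives seller price ps = 1022/15; buyers pay pb = 1022/15 + 11 = 1187/15.
New quantity: q = 413 − 4(1187/15) = 1447/15.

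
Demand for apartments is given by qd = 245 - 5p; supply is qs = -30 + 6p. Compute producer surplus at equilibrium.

Equilibrium: 245 - 5p = -30 + 6p gives p* = 25, q* = 120.
Supply starts at p = 5 (where qs = 0).
PS = ½(25 − 5)(120) = 1200.

Producer surplus = 1200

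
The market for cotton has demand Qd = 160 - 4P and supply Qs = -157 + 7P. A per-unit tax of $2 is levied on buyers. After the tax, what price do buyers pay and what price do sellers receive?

Pre-tax equilibrium: P* = 317/11, Q* = 492/11.
Tax on buyers shifts demand to Qd = 160 − 4(P + 2) = 152 - 4P.
152 - 4P = -157 + 7P gives seller price Ps = 309/11; buyers pay Pb = 309/11 + 2 = 331/11.
New quantity: Q = 160 − 4(331/11) = 436/11.

Buyers pay 331/11, sellers receive 309/11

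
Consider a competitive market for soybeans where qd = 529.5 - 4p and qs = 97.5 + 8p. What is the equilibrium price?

Set qd = qs: 529.5 - 4p = 97.5 + 8p.
432 = 12p, so p* = 36.
q* = 529.5 − 4(36) = 385.5.

p* = 36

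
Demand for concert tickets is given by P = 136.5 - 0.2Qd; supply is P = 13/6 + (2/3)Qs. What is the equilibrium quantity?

Set the two price expressions equal: 136.5 - 0.2Q = 13/6 + (2/3)Q.
403/3 = (13/15)Q, so Q* = 155.
P* = 136.5 − (0.2)(155) = 105.5.

Q* = 155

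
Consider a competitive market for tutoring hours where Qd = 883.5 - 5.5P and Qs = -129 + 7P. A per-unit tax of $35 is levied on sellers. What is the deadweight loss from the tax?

Pre-tax equilibrium: P* = 81, Q* = 438.
Tax on sellers shifts supply to Qs = -129 + 7(P − 35) = -374 + 7P.
883.5 - 5.5P = -374 + 7P gives buyer price Pb = 100.6; sellers receive Ps = 100.6 − 35 = 65.6.
New quantity: Q = 883.5 − 5.5(100.6) = 330.2.
DWL = ½ × 35 × (438 − 330.2) = 1886.5.

Deadweight loss = 1886.5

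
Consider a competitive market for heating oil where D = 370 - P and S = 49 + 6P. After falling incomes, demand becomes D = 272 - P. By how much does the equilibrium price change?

Original equilibrium: P* = 321/7, Q* = 2269/7.
New equilibrium: 272 - P = 49 + 6P, so 223 = 7P and P' = 223/7; Q' = 272 − 1(223/7) = 1681/7.
Change in price: 223/7 − 321/7 = -14.

ΔP = -14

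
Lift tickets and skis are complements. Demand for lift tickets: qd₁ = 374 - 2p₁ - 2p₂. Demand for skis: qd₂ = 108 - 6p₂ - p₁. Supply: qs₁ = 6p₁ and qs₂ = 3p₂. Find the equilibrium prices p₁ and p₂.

p₁ = 45, p₂ = 7

Market 1: 374 - 2p₁ - 2p₂ = 6p₁ → 8p₁ + 2p₂ = 374.
Market 2: 9p₂ + p₁ = 108.
Eliminating p₂: 9×(1) − 2×(2) gives 70p₁ = 3150, so p₁ = 45.
Back-substitute into (2): p₂ = (108 − 1×45) / 9 = 7.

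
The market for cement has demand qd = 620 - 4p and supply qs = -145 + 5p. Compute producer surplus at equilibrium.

Equilibrium: 620 - 4p = -145 + 5p gives p* = 85, q* = 280.
Supply starts at p = 29 (where qs = 0).
PS = ½(85 − 29)(280) = 7840.

Producer surplus = 7840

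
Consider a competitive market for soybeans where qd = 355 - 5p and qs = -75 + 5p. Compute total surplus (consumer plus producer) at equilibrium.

Total surplus = 3920

Equilibrium: 355 - 5p = -75 + 5p gives p* = 43, q* = 140.
Demand choke price: p = 71; supply starts at p = 15.
CS = ½(71 − 43)(140) = 1960; PS = ½(43 − 15)(140) = 1960.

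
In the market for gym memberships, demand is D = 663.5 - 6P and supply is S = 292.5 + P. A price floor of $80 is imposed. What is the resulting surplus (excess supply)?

Surplus = 189

Equilibrium price would be P* = 53, so the floor at 80 binds.
At P = 80: D = 183.5, S = 372.5.
Surplus = 372.5 − 183.5 = 189.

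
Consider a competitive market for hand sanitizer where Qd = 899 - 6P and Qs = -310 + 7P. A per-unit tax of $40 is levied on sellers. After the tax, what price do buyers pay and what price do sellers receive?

Pre-tax equilibrium: P* = 93, Q* = 341.
Tax on sellers shifts supply to Qs = -310 + 7(P − 40) = -590 + 7P.
899 - 6P = -590 + 7P gives buyer price Pb = 1489/13; sellers receive Ps = 1489/13 − 40 = 969/13.
New quantity: Q = 899 − 6(1489/13) = 2753/13.

Buyers pay 1489/13, sellers receive 969/13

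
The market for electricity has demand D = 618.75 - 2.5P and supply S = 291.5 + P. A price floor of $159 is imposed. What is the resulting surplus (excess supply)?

Equilibrium price would be P* = 93.5, so the floor at 159 binds.
At P = 159: D = 221.25, S = 450.5.
Surplus = 450.5 − 221.25 = 229.25.

Surplus = 229.25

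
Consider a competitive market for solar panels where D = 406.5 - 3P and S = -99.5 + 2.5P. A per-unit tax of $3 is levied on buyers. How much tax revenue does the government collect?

Tax revenue = 8343/22

Pre-tax equilibrium: P* = 92, Q* = 130.5.
Tax on buyers shifts demand to D = 406.5 − 3(P + 3) = 397.5 - 3P.
397.5 - 3P = -99.5 + 2.5P gives seller price Ps = 994/11; buyers pay Pb = 994/11 + 3 = 1027/11.
New quantity: Q = 406.5 − 3(1027/11) = 2781/22.
Revenue = 3 × 2781/22 = 8343/22.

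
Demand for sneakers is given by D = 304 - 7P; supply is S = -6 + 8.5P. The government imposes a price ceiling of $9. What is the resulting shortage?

Equilibrium price would be P* = 20, so the ceiling at 9 binds.
At P = 9: D = 304 − 7(9) = 241, S = -6 + 8.5(9) = 70.5.
Shortage = 241 − 70.5 = 170.5.

Shortage = 170.5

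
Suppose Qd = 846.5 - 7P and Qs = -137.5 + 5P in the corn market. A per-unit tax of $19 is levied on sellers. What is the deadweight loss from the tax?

Pre-tax equilibrium: P* = 82, Q* = 272.5.
Tax on sellers shifts supply to Qs = -137.5 + 5(P − 19) = -232.5 + 5P.
846.5 - 7P = -232.5 + 5P gives buyer price Pb = 1079/12; sellers receive Ps = 1079/12 − 19 = 851/12.
New quantity: Q = 846.5 − 7(1079/12) = 2605/12.
DWL = ½ × 19 × (272.5 − 2605/12) = 12635/24.

Deadweight loss = 12635/24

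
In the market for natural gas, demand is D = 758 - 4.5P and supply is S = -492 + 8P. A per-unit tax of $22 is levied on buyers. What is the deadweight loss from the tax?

Pre-tax equilibrium: P* = 100, Q* = 308.
Tax on buyers shifts demand to D = 758 − 4.5(P + 22) = 659 - 4.5P.
659 - 4.5P = -492 + 8P gives seller price Ps = 92.08; buyers pay Pb = 92.08 + 22 = 114.08.
New quantity: Q = 758 − 4.5(114.08) = 244.64.
DWL = ½ × 22 × (308 − 244.64) = 696.96.

Deadweight loss = 696.96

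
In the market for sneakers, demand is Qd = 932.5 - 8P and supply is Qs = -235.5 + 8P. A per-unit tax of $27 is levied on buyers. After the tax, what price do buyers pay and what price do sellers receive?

Pre-tax equilibrium: P* = 73, Q* = 348.5.
Tax on buyers shifts demand to Qd = 932.5 − 8(P + 27) = 716.5 - 8P.
716.5 - 8P = -235.5 + 8P gives seller price Ps = 59.5; buyers pay Pb = 59.5 + 27 = 86.5.
New quantity: Q = 932.5 − 8(86.5) = 240.5.

Buyers pay $86.5, sellers receive $59.5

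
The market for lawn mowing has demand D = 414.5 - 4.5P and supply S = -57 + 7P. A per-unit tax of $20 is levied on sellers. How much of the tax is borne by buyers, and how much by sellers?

Pre-tax equilibrium: P* = 41, Q* = 230.
Tax on sellers shifts supply to S = -57 + 7(P − 20) = -197 + 7P.
414.5 - 4.5P = -197 + 7P gives buyer price Pb = 1223/23; sellers receive Ps = 1223/23 − 20 = 763/23.
New quantity: Q = 414.5 − 4.5(1223/23) = 4030/23.
Buyer burden = 1223/23 − 41 = 280/23; seller burden = 41 − 763/23 = 180/23.

Buyers bear 280/23, sellers bear 180/23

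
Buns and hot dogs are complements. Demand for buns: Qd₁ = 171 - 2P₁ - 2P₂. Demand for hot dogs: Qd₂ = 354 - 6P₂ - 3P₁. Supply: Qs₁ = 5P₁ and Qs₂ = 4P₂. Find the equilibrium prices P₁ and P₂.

P₁ = 15.65625, P₂ = 30.703125

Market 1: 171 - 2P₁ - 2P₂ = 5P₁ → 7P₁ + 2P₂ = 171.
Market 2: 10P₂ + 3P₁ = 354.
Eliminating P₂: 10×(1) − 2×(2) gives 64P₁ = 1002, so P₁ = 15.65625.
Back-substitute into (2): P₂ = (354 − 3×15.65625) / 10 = 30.703125.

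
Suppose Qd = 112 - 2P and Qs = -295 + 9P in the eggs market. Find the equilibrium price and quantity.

P* = 37, Q* = 38

Set Qd = Qs: 112 - 2P = -295 + 9P.
407 = 11P, so P* = 37.
Q* = 112 − 2(37) = 38.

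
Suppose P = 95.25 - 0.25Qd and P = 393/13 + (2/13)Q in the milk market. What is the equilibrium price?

P* = 55

Set the two price expressions equal: 95.25 - 0.25Q = 393/13 + (2/13)Q.
3381/52 = (21/52)Q, so Q* = 161.
P* = 95.25 − (0.25)(161) = 55.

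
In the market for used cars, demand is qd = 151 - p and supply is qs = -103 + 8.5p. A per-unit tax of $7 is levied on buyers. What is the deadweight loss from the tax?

Deadweight loss = 833/38

Pre-tax equilibrium: p* = 508/19, q* = 2361/19.
Tax on buyers shifts demand to qd = 151 − 1(p + 7) = 144 - p.
144 - p = -103 + 8.5p gives seller price ps = 26; buyers pay pb = 26 + 7 = 33.
New quantity: q = 151 − 1(33) = 118.
DWL = ½ × 7 × (2361/19 − 118) = 833/38.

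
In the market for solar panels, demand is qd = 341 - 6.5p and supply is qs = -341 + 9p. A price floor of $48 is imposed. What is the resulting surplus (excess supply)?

Equilibrium price would be p* = 44, so the floor at 48 binds.
At p = 48: qd = 29, qs = 91.
Surplus = 91 − 29 = 62.

Surplus = 62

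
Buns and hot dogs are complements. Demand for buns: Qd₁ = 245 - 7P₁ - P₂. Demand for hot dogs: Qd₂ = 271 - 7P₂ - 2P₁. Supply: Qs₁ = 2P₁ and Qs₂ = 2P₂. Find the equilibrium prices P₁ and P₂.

P₁ = 1934/79, P₂ = 1949/79

Market 1: 245 - 7P₁ - P₂ = 2P₁ → 9P₁ + P₂ = 245.
Market 2: 9P₂ + 2P₁ = 271.
Eliminating P₂: 9×(1) − 1×(2) gives 79P₁ = 1934, so P₁ = 1934/79.
Back-substitute into (2): P₂ = (271 − 2×1934/79) / 9 = 1949/79.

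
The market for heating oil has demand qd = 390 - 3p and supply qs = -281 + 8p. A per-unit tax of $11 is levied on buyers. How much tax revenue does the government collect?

Pre-tax equilibrium: p* = 61, q* = 207.
Tax on buyers shifts demand to qd = 390 − 3(p + 11) = 357 - 3p.
357 - 3p = -281 + 8p gives seller price ps = 58; buyers pay pb = 58 + 11 = 69.
New quantity: q = 390 − 3(69) = 183.
Revenue = 11 × 183 = 2013.

Tax revenue = 2013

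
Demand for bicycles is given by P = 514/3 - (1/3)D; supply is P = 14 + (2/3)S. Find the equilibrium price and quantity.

P* = 1070/9, Q* = 472/3

Set the two price expressions equal: 514/3 - (1/3)Q = 14 + (2/3)Q.
472/3 = Q, so Q* = 472/3.
P* = 514/3 − (1/3)(472/3) = 1070/9.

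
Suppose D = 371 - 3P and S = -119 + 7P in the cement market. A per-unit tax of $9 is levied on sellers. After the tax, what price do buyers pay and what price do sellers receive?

Buyers pay $55.3, sellers receive $46.3

Pre-tax equilibrium: P* = 49, Q* = 224.
Tax on sellers shifts supply to S = -119 + 7(P − 9) = -182 + 7P.
371 - 3P = -182 + 7P gives buyer price Pb = 55.3; sellers receive Ps = 55.3 − 9 = 46.3.
New quantity: Q = 371 − 3(55.3) = 205.1.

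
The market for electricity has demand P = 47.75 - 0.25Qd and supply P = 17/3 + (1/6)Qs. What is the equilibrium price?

P* = 22.5

Set the two price expressions equal: 47.75 - 0.25Q = 17/3 + (1/6)Q.
505/12 = (5/12)Q, so Q* = 101.
P* = 47.75 − (0.25)(101) = 22.5.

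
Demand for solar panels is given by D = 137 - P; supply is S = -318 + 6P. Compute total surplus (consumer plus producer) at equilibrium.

Total surplus = 3024

Equilibrium: 137 - P = -318 + 6P gives P* = 65, Q* = 72.
Demand choke price: P = 137; supply starts at P = 53.
CS = ½(137 − 65)(72) = 2592; PS = ½(65 − 53)(72) = 432.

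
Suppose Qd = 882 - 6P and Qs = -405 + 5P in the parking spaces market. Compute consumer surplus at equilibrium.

Consumer surplus = 2700

Equilibrium: 882 - 6P = -405 + 5P gives P* = 117, Q* = 180.
Demand choke price (Qd = 0): P = 147.
CS = ½(147 − 117)(180) = 2700.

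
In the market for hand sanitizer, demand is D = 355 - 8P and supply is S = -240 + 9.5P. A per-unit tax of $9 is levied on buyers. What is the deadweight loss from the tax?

Deadweight loss = 6156/35

Pre-tax equilibrium: P* = 34, Q* = 83.
Tax on buyers shifts demand to D = 355 − 8(P + 9) = 283 - 8P.
283 - 8P = -240 + 9.5P gives seller price Ps = 1046/35; buyers pay Pb = 1046/35 + 9 = 1361/35.
New quantity: Q = 355 − 8(1361/35) = 1537/35.
DWL = ½ × 9 × (83 − 1537/35) = 6156/35.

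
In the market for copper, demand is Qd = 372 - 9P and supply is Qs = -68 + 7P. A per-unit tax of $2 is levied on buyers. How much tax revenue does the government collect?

Pre-tax equilibrium: P* = 27.5, Q* = 124.5.
Tax on buyers shifts demand to Qd = 372 − 9(P + 2) = 354 - 9P.
354 - 9P = -68 + 7P gives seller price Ps = 26.375; buyers pay Pb = 26.375 + 2 = 28.375.
New quantity: Q = 372 − 9(28.375) = 116.625.
Revenue = 2 × 116.625 = 233.25.

Tax revenue = 233.25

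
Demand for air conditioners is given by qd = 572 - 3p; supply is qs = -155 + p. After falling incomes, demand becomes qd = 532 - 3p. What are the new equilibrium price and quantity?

p' = 171.75, q' = 16.75

Original equilibrium: p* = 181.75, q* = 26.75.
New equilibrium: 532 - 3p = -155 + p, so 687 = 4p and p' = 171.75; q' = 532 − 3(171.75) = 16.75.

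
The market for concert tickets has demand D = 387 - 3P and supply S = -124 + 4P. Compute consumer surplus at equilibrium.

Equilibrium: 387 - 3P = -124 + 4P gives P* = 73, Q* = 168.
Demand choke price (D = 0): P = 129.
CS = ½(129 − 73)(168) = 4704.

Consumer surplus = 4704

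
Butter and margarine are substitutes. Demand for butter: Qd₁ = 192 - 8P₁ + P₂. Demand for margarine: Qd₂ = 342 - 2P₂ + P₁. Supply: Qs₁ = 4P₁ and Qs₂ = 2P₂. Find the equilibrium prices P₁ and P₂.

P₁ = 1110/47, P₂ = 4296/47

Market 1: 192 - 8P₁ + P₂ = 4P₁ → 12P₁ - P₂ = 192.
Market 2: 4P₂ - P₁ = 342.
Eliminating P₂: 4×(1) + 1×(2) gives 47P₁ = 1110, so P₁ = 1110/47.
Back-substitute into (2): P₂ = (342 + 1×1110/47) / 4 = 4296/47.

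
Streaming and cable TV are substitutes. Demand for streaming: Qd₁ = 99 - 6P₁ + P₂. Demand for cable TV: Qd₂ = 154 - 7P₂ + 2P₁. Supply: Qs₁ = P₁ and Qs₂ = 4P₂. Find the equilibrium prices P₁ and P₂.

Market 1: 99 - 6P₁ + P₂ = P₁ → 7P₁ - P₂ = 99.
Market 2: 11P₂ - 2P₁ = 154.
Eliminating P₂: 11×(1) + 1×(2) gives 75P₁ = 1243, so P₁ = 1243/75.
Back-substitute into (2): P₂ = (154 + 2×1243/75) / 11 = 1276/75.

P₁ = 1243/75, P₂ = 1276/75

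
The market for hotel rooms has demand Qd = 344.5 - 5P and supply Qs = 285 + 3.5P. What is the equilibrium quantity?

Set Qd = Qs: 344.5 - 5P = 285 + 3.5P.
59.5 = 8.5P, so P* = 7.
Q* = 344.5 − 5(7) = 309.5.

Q* = 309.5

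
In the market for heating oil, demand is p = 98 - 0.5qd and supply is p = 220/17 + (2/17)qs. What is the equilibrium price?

Set the two price expressions equal: 98 - 0.5q = 220/17 + (2/17)q.
1446/17 = (21/34)q, so q* = 964/7.
p* = 98 − (0.5)(964/7) = 204/7.

p* = 204/7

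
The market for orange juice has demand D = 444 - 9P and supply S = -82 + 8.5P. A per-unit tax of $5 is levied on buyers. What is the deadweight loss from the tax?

Pre-tax equilibrium: P* = 1052/35, Q* = 6072/35.
Tax on buyers shifts demand to D = 444 − 9(P + 5) = 399 - 9P.
399 - 9P = -82 + 8.5P gives seller price Ps = 962/35; buyers pay Pb = 962/35 + 5 = 1137/35.
New quantity: Q = 444 − 9(1137/35) = 5307/35.
DWL = ½ × 5 × (6072/35 − 5307/35) = 765/14.

Deadweight loss = 765/14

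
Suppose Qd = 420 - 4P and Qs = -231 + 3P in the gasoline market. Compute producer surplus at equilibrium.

Producer surplus = 384

Equilibrium: 420 - 4P = -231 + 3P gives P* = 93, Q* = 48.
Supply starts at P = 77 (where Qs = 0).
PS = ½(93 − 77)(48) = 384.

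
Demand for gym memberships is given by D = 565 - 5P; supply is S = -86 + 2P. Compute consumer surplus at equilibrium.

Equilibrium: 565 - 5P = -86 + 2P gives P* = 93, Q* = 100.
Demand choke price (D = 0): P = 113.
CS = ½(113 − 93)(100) = 1000.

Consumer surplus = 1000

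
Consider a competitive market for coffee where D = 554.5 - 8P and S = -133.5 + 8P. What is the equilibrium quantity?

Q* = 210.5

Set D = S: 554.5 - 8P = -133.5 + 8P.
688 = 16P, so P* = 43.
Q* = 554.5 − 8(43) = 210.5.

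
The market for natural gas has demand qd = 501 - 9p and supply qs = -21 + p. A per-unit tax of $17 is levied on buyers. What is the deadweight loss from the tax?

Deadweight loss = 130.05

Pre-tax equilibrium: p* = 52.2, q* = 31.2.
Tax on buyers shifts demand to qd = 501 − 9(p + 17) = 348 - 9p.
348 - 9p = -21 + p gives seller price ps = 36.9; buyers pay pb = 36.9 + 17 = 53.9.
New quantity: q = 501 − 9(53.9) = 15.9.
DWL = ½ × 17 × (31.2 − 15.9) = 130.05.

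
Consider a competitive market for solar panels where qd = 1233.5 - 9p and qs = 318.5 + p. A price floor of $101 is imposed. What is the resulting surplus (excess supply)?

Equilibrium price would be p* = 91.5, so the floor at 101 binds.
At p = 101: qd = 324.5, qs = 419.5.
Surplus = 419.5 − 324.5 = 95.

Surplus = 95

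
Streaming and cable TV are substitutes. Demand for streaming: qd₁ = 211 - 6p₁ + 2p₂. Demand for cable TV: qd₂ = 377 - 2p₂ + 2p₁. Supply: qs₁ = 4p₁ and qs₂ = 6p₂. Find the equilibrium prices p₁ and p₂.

p₁ = 1221/38, p₂ = 1048/19

Market 1: 211 - 6p₁ + 2p₂ = 4p₁ → 10p₁ - 2p₂ = 211.
Market 2: 8p₂ - 2p₁ = 377.
Eliminating p₂: 8×(1) + 2×(2) gives 76p₁ = 2442, so p₁ = 1221/38.
Back-substitute into (2): p₂ = (377 + 2×1221/38) / 8 = 1048/19.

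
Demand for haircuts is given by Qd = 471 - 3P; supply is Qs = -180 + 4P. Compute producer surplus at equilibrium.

Equilibrium: 471 - 3P = -180 + 4P gives P* = 93, Q* = 192.
Supply starts at P = 45 (where Qs = 0).
PS = ½(93 − 45)(192) = 4608.

Producer surplus = 4608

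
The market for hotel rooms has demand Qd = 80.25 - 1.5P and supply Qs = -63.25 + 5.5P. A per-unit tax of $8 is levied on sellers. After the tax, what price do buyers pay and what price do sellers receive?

Pre-tax equilibrium: P* = 20.5, Q* = 49.5.
Tax on sellers shifts supply to Qs = -63.25 + 5.5(P − 8) = -107.25 + 5.5P.
80.25 - 1.5P = -107.25 + 5.5P gives buyer price Pb = 375/14; sellers receive Ps = 375/14 − 8 = 263/14.
New quantity: Q = 80.25 − 1.5(375/14) = 561/14.

Buyers pay 375/14, sellers receive 263/14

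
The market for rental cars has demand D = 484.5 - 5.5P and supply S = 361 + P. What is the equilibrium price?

Set D = S: 484.5 - 5.5P = 361 + P.
123.5 = 6.5P, so P* = 19.
Q* = 484.5 − 5.5(19) = 380.

P* = 19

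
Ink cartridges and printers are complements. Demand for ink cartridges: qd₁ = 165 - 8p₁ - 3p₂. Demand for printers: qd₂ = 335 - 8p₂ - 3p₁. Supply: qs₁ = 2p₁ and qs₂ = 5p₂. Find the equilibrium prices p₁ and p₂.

Market 1: 165 - 8p₁ - 3p₂ = 2p₁ → 10p₁ + 3p₂ = 165.
Market 2: 13p₂ + 3p₁ = 335.
Eliminating p₂: 13×(1) − 3×(2) gives 121p₁ = 1140, so p₁ = 1140/121.
Back-substitute into (2): p₂ = (335 − 3×1140/121) / 13 = 2855/121.

p₁ = 1140/121, p₂ = 2855/121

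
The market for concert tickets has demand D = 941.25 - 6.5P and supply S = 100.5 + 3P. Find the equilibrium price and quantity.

Set D = S: 941.25 - 6.5P = 100.5 + 3P.
840.75 = 9.5P, so P* = 88.5.
Q* = 941.25 − 6.5(88.5) = 366.

P* = 88.5, Q* = 366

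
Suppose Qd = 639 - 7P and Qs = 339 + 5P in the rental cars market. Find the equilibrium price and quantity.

P* = 25, Q* = 464

Set Qd = Qs: 639 - 7P = 339 + 5P.
300 = 12P, so P* = 25.
Q* = 639 − 7(25) = 464.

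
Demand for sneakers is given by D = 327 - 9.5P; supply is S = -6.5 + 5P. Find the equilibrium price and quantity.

Set D = S: 327 - 9.5P = -6.5 + 5P.
333.5 = 14.5P, so P* = 23.
Q* = 327 − 9.5(23) = 108.5.

P* = 23, Q* = 108.5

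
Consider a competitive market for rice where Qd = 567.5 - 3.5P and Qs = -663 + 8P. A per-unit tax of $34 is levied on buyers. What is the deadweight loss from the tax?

Deadweight loss = 32368/23

Pre-tax equilibrium: P* = 107, Q* = 193.
Tax on buyers shifts demand to Qd = 567.5 − 3.5(P + 34) = 448.5 - 3.5P.
448.5 - 3.5P = -663 + 8P gives seller price Ps = 2223/23; buyers pay Pb = 2223/23 + 34 = 3005/23.
New quantity: Q = 567.5 − 3.5(3005/23) = 2535/23.
DWL = ½ × 34 × (193 − 2535/23) = 32368/23.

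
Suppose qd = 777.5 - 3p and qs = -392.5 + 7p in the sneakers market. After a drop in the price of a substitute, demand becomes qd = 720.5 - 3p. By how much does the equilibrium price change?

Original equilibrium: p* = 117, q* = 426.5.
New equilibrium: 720.5 - 3p = -392.5 + 7p, so 1113 = 10p and p' = 111.3; q' = 720.5 − 3(111.3) = 386.6.
Change in price: 111.3 − 117 = -5.7.

Δp = -5.7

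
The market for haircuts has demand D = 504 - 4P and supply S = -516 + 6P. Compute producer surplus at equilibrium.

Producer surplus = 768

Equilibrium: 504 - 4P = -516 + 6P gives P* = 102, Q* = 96.
Supply starts at P = 86 (where S = 0).
PS = ½(102 − 86)(96) = 768.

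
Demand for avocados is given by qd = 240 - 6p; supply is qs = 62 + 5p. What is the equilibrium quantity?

Set qd = qs: 240 - 6p = 62 + 5p.
178 = 11p, so p* = 178/11.
q* = 240 − 6(178/11) = 1572/11.

q* = 1572/11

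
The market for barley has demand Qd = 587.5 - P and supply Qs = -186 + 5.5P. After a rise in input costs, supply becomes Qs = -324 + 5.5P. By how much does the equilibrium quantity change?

ΔQ = -276/13

Original equilibrium: P* = 119, Q* = 468.5.
New equilibrium: 587.5 - P = -324 + 5.5P, so 911.5 = 6.5P and P' = 1823/13; Q' = 587.5 − 1(1823/13) = 11629/26.
Change in quantity: 11629/26 − 468.5 = -276/13.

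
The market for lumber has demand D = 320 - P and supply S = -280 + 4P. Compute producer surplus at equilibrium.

Equilibrium: 320 - P = -280 + 4P gives P* = 120, Q* = 200.
Supply starts at P = 70 (where S = 0).
PS = ½(120 − 70)(200) = 5000.

Producer surplus = 5000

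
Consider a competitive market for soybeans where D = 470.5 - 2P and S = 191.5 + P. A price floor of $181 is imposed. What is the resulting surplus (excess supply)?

Surplus = 264

Equilibrium price would be P* = 93, so the floor at 181 binds.
At P = 181: D = 108.5, S = 372.5.
Surplus = 372.5 − 108.5 = 264.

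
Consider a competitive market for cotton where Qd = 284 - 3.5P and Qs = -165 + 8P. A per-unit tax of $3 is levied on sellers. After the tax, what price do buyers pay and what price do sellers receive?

Buyers pay 946/23, sellers receive 877/23

Pre-tax equilibrium: P* = 898/23, Q* = 3389/23.
Tax on sellers shifts supply to Qs = -165 + 8(P − 3) = -189 + 8P.
284 - 3.5P = -189 + 8P gives buyer price Pb = 946/23; sellers receive Ps = 946/23 − 3 = 877/23.
New quantity: Q = 284 − 3.5(946/23) = 3221/23.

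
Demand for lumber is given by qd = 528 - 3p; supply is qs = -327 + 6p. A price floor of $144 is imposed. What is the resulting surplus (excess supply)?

Surplus = 441

Equilibrium price would be p* = 95, so the floor at 144 binds.
At p = 144: qd = 96, qs = 537.
Surplus = 537 − 96 = 441.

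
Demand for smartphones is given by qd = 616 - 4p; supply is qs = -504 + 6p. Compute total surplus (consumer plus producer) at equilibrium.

Total surplus = 5880

Equilibrium: 616 - 4p = -504 + 6p gives p* = 112, q* = 168.
Demand choke price: p = 154; supply starts at p = 84.
CS = ½(154 − 112)(168) = 3528; PS = ½(112 − 84)(168) = 2352.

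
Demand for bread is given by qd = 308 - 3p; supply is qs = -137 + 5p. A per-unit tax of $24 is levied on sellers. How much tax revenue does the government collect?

Pre-tax equilibrium: p* = 55.625, q* = 141.125.
Tax on sellers shifts supply to qs = -137 + 5(p − 24) = -257 + 5p.
308 - 3p = -257 + 5p gives buyer price pb = 70.625; sellers receive ps = 70.625 − 24 = 46.625.
New quantity: q = 308 − 3(70.625) = 96.125.
Revenue = 24 × 96.125 = 2307.

Tax revenue = 2307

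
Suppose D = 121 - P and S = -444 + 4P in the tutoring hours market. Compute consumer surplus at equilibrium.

Equilibrium: 121 - P = -444 + 4P gives P* = 113, Q* = 8.
Demand choke price (D = 0): P = 121.
CS = ½(121 − 113)(8) = 32.

Consumer surplus = 32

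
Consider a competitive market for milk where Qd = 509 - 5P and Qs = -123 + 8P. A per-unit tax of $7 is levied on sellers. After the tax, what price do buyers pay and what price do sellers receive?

Buyers pay 688/13, sellers receive 597/13

Pre-tax equilibrium: P* = 632/13, Q* = 3457/13.
Tax on sellers shifts supply to Qs = -123 + 8(P − 7) = -179 + 8P.
509 - 5P = -179 + 8P gives buyer price Pb = 688/13; sellers receive Ps = 688/13 − 7 = 597/13.
New quantity: Q = 509 − 5(688/13) = 3177/13.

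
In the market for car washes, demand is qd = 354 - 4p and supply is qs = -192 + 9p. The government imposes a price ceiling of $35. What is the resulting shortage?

Shortage = 91

Equilibrium price would be p* = 42, so the ceiling at 35 binds.
At p = 35: qd = 354 − 4(35) = 214, qs = -192 + 9(35) = 123.
Shortage = 214 − 123 = 91.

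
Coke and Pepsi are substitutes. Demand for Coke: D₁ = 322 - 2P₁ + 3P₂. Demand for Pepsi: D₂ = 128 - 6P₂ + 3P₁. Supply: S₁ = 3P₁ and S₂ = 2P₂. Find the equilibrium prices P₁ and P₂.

P₁ = 2960/31, P₂ = 1606/31

Market 1: 322 - 2P₁ + 3P₂ = 3P₁ → 5P₁ - 3P₂ = 322.
Market 2: 8P₂ - 3P₁ = 128.
Eliminating P₂: 8×(1) + 3×(2) gives 31P₁ = 2960, so P₁ = 2960/31.
Back-substitute into (2): P₂ = (128 + 3×2960/31) / 8 = 1606/31.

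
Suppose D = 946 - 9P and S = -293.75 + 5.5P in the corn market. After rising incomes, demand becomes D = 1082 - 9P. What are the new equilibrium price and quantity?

Original equilibrium: P* = 85.5, Q* = 176.5.
New equilibrium: 1082 - 9P = -293.75 + 5.5P, so 1375.75 = 14.5P and P' = 5503/58; Q' = 1082 − 9(5503/58) = 13229/58.

P' = 5503/58, Q' = 13229/58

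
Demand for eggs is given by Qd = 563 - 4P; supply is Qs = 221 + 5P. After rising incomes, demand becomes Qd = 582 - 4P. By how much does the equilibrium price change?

ΔP = 19/9

Original equilibrium: P* = 38, Q* = 411.
New equilibrium: 582 - 4P = 221 + 5P, so 361 = 9P and P' = 361/9; Q' = 582 − 4(361/9) = 3794/9.
Change in price: 361/9 − 38 = 19/9.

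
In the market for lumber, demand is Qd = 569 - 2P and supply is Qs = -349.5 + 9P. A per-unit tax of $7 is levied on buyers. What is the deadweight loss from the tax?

Deadweight loss = 441/11

Pre-tax equilibrium: P* = 83.5, Q* = 402.
Tax on buyers shifts demand to Qd = 569 − 2(P + 7) = 555 - 2P.
555 - 2P = -349.5 + 9P gives seller price Ps = 1809/22; buyers pay Pb = 1809/22 + 7 = 1963/22.
New quantity: Q = 569 − 2(1963/22) = 4296/11.
DWL = ½ × 7 × (402 − 4296/11) = 441/11.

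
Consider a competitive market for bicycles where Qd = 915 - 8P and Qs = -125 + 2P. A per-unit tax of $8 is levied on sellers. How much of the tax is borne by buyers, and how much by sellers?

Pre-tax equilibrium: P* = 104, Q* = 83.
Tax on sellers shifts supply to Qs = -125 + 2(P − 8) = -141 + 2P.
915 - 8P = -141 + 2P gives buyer price Pb = 105.6; sellers receive Ps = 105.6 − 8 = 97.6.
New quantity: Q = 915 − 8(105.6) = 70.2.
Buyer burden = 105.6 − 104 = 1.6; seller burden = 104 − 97.6 = 6.4.

Buyers bear $1.6, sellers bear $6.4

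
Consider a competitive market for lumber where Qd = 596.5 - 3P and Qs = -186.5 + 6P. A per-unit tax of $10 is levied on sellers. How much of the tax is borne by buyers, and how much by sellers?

Pre-tax equilibrium: P* = 87, Q* = 335.5.
Tax on sellers shifts supply to Qs = -186.5 + 6(P − 10) = -246.5 + 6P.
596.5 - 3P = -246.5 + 6P gives buyer price Pb = 281/3; sellers receive Ps = 281/3 − 10 = 251/3.
New quantity: Q = 596.5 − 3(281/3) = 315.5.
Buyer burden = 281/3 − 87 = 20/3; seller burden = 87 − 251/3 = 10/3.

Buyers bear 20/3, sellers bear 10/3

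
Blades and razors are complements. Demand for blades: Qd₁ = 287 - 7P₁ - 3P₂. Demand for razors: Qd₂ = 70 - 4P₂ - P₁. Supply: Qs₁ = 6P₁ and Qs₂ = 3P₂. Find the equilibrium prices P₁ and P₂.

P₁ = 1799/88, P₂ = 623/88

Market 1: 287 - 7P₁ - 3P₂ = 6P₁ → 13P₁ + 3P₂ = 287.
Market 2: 7P₂ + P₁ = 70.
Eliminating P₂: 7×(1) − 3×(2) gives 88P₁ = 1799, so P₁ = 1799/88.
Back-substitute into (2): P₂ = (70 − 1×1799/88) / 7 = 623/88.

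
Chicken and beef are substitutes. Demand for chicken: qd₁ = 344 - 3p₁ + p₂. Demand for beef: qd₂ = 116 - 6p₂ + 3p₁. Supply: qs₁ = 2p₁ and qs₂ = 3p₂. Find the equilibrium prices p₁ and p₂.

Market 1: 344 - 3p₁ + p₂ = 2p₁ → 5p₁ - p₂ = 344.
Market 2: 9p₂ - 3p₁ = 116.
Eliminating p₂: 9×(1) + 1×(2) gives 42p₁ = 3212, so p₁ = 1606/21.
Back-substitute into (2): p₂ = (116 + 3×1606/21) / 9 = 806/21.

p₁ = 1606/21, p₂ = 806/21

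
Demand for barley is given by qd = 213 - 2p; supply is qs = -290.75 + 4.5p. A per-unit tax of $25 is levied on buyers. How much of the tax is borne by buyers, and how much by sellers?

Pre-tax equilibrium: p* = 77.5, q* = 58.
Tax on buyers shifts demand to qd = 213 − 2(p + 25) = 163 - 2p.
163 - 2p = -290.75 + 4.5p gives seller price ps = 1815/26; buyers pay pb = 1815/26 + 25 = 2465/26.
New quantity: q = 213 − 2(2465/26) = 304/13.
Buyer burden = 2465/26 − 77.5 = 225/13; seller burden = 77.5 − 1815/26 = 100/13.

Buyers bear 225/13, sellers bear 100/13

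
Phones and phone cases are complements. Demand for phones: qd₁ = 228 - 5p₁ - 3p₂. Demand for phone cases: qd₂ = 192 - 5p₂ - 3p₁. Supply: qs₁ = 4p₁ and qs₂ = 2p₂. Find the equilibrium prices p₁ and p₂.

p₁ = 170/9, p₂ = 58/3

Market 1: 228 - 5p₁ - 3p₂ = 4p₁ → 9p₁ + 3p₂ = 228.
Market 2: 7p₂ + 3p₁ = 192.
Eliminating p₂: 7×(1) − 3×(2) gives 54p₁ = 1020, so p₁ = 170/9.
Back-substitute into (2): p₂ = (192 − 3×170/9) / 7 = 58/3.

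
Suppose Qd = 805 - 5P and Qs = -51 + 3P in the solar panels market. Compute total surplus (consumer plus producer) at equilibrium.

Equilibrium: 805 - 5P = -51 + 3P gives P* = 107, Q* = 270.
Demand choke price: P = 161; supply starts at P = 17.
CS = ½(161 − 107)(270) = 7290; PS = ½(107 − 17)(270) = 12150.

Total surplus = 19440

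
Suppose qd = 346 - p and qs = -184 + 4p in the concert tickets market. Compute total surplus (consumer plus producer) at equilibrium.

Total surplus = 36000

Equilibrium: 346 - p = -184 + 4p gives p* = 106, q* = 240.
Demand choke price: p = 346; supply starts at p = 46.
CS = ½(346 − 106)(240) = 28800; PS = ½(106 − 46)(240) = 7200.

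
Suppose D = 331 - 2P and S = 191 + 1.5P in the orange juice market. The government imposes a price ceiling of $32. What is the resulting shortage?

Equilibrium price would be P* = 40, so the ceiling at 32 binds.
At P = 32: D = 331 − 2(32) = 267, S = 191 + 1.5(32) = 239.
Shortage = 267 − 239 = 28.

Shortage = 28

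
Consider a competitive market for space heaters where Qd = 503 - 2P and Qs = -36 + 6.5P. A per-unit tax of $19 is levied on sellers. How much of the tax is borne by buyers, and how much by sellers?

Buyers bear 247/17, sellers bear 76/17

Pre-tax equilibrium: P* = 1078/17, Q* = 6395/17.
Tax on sellers shifts supply to Qs = -36 + 6.5(P − 19) = -159.5 + 6.5P.
503 - 2P = -159.5 + 6.5P gives buyer price Pb = 1325/17; sellers receive Ps = 1325/17 − 19 = 1002/17.
New quantity: Q = 503 − 2(1325/17) = 5901/17.
Buyer burden = 1325/17 − 1078/17 = 247/17; seller burden = 1078/17 − 1002/17 = 76/17.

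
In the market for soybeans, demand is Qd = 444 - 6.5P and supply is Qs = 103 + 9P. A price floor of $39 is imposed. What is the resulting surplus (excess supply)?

Equilibrium price would be P* = 22, so the floor at 39 binds.
At P = 39: Qd = 190.5, Qs = 454.
Surplus = 454 − 190.5 = 263.5.

Surplus = 263.5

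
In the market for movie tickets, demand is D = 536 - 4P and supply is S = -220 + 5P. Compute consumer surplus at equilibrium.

Consumer surplus = 5000

Equilibrium: 536 - 4P = -220 + 5P gives P* = 84, Q* = 200.
Demand choke price (D = 0): P = 134.
CS = ½(134 − 84)(200) = 5000.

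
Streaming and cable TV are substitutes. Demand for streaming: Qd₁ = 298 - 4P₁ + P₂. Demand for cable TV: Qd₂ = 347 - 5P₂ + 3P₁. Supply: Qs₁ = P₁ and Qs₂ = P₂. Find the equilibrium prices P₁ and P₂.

P₁ = 2135/27, P₂ = 2629/27

Market 1: 298 - 4P₁ + P₂ = P₁ → 5P₁ - P₂ = 298.
Market 2: 6P₂ - 3P₁ = 347.
Eliminating P₂: 6×(1) + 1×(2) gives 27P₁ = 2135, so P₁ = 2135/27.
Back-substitute into (2): P₂ = (347 + 3×2135/27) / 6 = 2629/27.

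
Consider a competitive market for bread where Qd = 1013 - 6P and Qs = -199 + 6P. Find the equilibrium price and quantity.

Set Qd = Qs: 1013 - 6P = -199 + 6P.
1212 = 12P, so P* = 101.
Q* = 1013 − 6(101) = 407.

P* = 101, Q* = 407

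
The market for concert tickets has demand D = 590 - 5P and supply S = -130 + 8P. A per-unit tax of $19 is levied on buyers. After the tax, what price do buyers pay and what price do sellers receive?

Buyers pay 872/13, sellers receive 625/13

Pre-tax equilibrium: P* = 720/13, Q* = 4070/13.
Tax on buyers shifts demand to D = 590 − 5(P + 19) = 495 - 5P.
495 - 5P = -130 + 8P gives seller price Ps = 625/13; buyers pay Pb = 625/13 + 19 = 872/13.
New quantity: Q = 590 − 5(872/13) = 3310/13.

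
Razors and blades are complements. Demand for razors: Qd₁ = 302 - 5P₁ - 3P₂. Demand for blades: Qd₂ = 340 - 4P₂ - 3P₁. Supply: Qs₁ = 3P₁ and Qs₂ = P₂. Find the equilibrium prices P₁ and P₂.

P₁ = 490/31, P₂ = 1814/31

Market 1: 302 - 5P₁ - 3P₂ = 3P₁ → 8P₁ + 3P₂ = 302.
Market 2: 5P₂ + 3P₁ = 340.
Eliminating P₂: 5×(1) − 3×(2) gives 31P₁ = 490, so P₁ = 490/31.
Back-substitute into (2): P₂ = (340 − 3×490/31) / 5 = 1814/31.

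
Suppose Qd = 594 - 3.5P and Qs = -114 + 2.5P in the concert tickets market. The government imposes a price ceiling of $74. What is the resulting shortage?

Equilibrium price would be P* = 118, so the ceiling at 74 binds.
At P = 74: Qd = 594 − 3.5(74) = 335, Qs = -114 + 2.5(74) = 71.
Shortage = 335 − 71 = 264.

Shortage = 264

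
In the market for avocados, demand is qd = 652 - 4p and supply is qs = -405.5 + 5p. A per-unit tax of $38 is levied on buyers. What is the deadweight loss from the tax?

Pre-tax equilibrium: p* = 117.5, q* = 182.
Tax on buyers shifts demand to qd = 652 − 4(p + 38) = 500 - 4p.
500 - 4p = -405.5 + 5p gives seller price ps = 1811/18; buyers pay pb = 1811/18 + 38 = 2495/18.
New quantity: q = 652 − 4(2495/18) = 878/9.
DWL = ½ × 38 × (182 − 878/9) = 14440/9.

Deadweight loss = 14440/9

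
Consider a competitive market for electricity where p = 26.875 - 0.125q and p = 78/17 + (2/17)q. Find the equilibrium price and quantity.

Set the two price expressions equal: 26.875 - 0.125q = 78/17 + (2/17)q.
3031/136 = (33/136)q, so q* = 3031/33.
p* = 26.875 − (0.125)(3031/33) = 508/33.

p* = 508/33, q* = 3031/33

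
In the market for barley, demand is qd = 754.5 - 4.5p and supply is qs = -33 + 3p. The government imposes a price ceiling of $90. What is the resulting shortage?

Shortage = 112.5

Equilibrium price would be p* = 105, so the ceiling at 90 binds.
At p = 90: qd = 754.5 − 4.5(90) = 349.5, qs = -33 + 3(90) = 237.
Shortage = 349.5 − 237 = 112.5.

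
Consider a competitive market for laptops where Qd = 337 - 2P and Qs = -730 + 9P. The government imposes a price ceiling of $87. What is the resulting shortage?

Shortage = 110

Equilibrium price would be P* = 97, so the ceiling at 87 binds.
At P = 87: Qd = 337 − 2(87) = 163, Qs = -730 + 9(87) = 53.
Shortage = 163 − 53 = 110.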